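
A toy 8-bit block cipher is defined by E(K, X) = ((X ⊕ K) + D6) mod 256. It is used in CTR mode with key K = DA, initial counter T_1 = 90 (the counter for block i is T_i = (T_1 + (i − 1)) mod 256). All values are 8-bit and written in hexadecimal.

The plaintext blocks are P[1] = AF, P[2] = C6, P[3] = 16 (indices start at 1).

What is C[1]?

C[1] = 8F

CTR encryption: S_i = E(K, T_i) where T_i is the counter for block i; C_i = P_i ⊕ S_i.
C[1]: T = 90, S = E(K, T) = 20; AF ⊕ 20 = 8F.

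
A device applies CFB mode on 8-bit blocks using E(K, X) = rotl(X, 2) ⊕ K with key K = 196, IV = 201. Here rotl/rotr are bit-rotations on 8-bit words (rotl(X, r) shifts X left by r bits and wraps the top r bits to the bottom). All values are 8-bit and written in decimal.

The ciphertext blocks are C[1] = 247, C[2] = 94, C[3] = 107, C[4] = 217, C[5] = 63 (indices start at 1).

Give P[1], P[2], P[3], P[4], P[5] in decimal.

CFB decryption: P_i = C_i ⊕ E(K, C_{i−1}), with C_{0} = IV.
P[1]: E(K, 201) = 227; 247 ⊕ 227 = 20.
P[2]: E(K, 247) = 27; 94 ⊕ 27 = 69.
P[3]: E(K, 94) = 189; 107 ⊕ 189 = 214.
P[4]: E(K, 107) = 105; 217 ⊕ 105 = 176.
P[5]: E(K, 217) = 163; 63 ⊕ 163 = 156.

P[1] = 20, P[2] = 69, P[3] = 214, P[4] = 176, P[5] = 156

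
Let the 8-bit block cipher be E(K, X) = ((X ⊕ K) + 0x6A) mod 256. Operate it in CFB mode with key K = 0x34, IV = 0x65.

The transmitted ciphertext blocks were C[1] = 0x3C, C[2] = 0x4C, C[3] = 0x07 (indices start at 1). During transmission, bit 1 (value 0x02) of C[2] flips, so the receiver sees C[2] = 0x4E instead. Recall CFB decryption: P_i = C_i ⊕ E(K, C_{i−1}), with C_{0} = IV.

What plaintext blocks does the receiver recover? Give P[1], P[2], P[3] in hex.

Only C[2] changed, to 0x4E. In CFB, a change in C_i flips the same bit in P_i and garbles P_{i+1}. Decrypting the received ciphertext:
P[1]: E(K, 0x65) = 0xBB; 0x3C ⊕ 0xBB = 0x87.
P[2]: E(K, 0x3C) = 0x72; 0x4E ⊕ 0x72 = 0x3C.
P[3]: E(K, 0x4E) = 0xE4; 0x07 ⊕ 0xE4 = 0xE3.
Blocks that differ from the original plaintext: P[2], P[3].

P[1] = 0x87, P[2] = 0x3C, P[3] = 0xE3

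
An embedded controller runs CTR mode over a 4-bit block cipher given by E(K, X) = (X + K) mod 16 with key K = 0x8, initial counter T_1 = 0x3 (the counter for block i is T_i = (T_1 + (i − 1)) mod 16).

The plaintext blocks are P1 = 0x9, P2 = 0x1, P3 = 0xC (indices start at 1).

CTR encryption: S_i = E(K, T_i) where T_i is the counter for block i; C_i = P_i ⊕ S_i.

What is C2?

C2 = 0xD

C1: T = 0x3, S = E(K, T) = 0xB; 0x9 ⊕ 0xB = 0x2.
C2: T = 0x4, S = E(K, T) = 0xC; 0x1 ⊕ 0xC = 0xD.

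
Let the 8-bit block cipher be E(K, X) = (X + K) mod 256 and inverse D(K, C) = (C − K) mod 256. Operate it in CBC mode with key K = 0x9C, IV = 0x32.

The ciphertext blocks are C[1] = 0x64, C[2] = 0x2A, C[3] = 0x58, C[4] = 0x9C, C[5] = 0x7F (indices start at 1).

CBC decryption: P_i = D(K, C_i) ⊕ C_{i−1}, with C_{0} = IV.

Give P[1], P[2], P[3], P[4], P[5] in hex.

P[1] = 0xFA, P[2] = 0xEA, P[3] = 0x96, P[4] = 0x58, P[5] = 0x7F

P[1]: D(K, 0x64) = 0xC8; 0xC8 ⊕ 0x32 = 0xFA.
P[2]: D(K, 0x2A) = 0x8E; 0x8E ⊕ 0x64 = 0xEA.
P[3]: D(K, 0x58) = 0xBC; 0xBC ⊕ 0x2A = 0x96.
P[4]: D(K, 0x9C) = 0x00; 0x00 ⊕ 0x58 = 0x58.
P[5]: D(K, 0x7F) = 0xE3; 0xE3 ⊕ 0x9C = 0x7F.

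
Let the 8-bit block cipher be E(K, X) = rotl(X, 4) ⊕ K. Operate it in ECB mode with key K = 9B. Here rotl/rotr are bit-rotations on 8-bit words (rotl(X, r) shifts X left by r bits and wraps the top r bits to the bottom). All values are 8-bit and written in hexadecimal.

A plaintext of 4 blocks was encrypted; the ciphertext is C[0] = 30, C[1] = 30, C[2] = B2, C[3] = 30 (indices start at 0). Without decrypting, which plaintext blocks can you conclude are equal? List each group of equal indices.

P[0] = P[1] = P[3]

ECB encrypts each block independently with the same key, so equal ciphertext blocks imply equal plaintext blocks.
C[0] = C[1] = C[3] = 30, so P[0] = P[1] = P[3].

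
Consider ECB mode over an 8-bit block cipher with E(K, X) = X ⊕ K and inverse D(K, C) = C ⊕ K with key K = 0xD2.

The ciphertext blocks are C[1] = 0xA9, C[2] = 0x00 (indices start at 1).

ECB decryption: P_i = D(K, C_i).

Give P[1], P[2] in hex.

P[1] = 0x7B, P[2] = 0xD2

P[1]: D(K, 0xA9) = 0x7B.
P[2]: D(K, 0x00) = 0xD2.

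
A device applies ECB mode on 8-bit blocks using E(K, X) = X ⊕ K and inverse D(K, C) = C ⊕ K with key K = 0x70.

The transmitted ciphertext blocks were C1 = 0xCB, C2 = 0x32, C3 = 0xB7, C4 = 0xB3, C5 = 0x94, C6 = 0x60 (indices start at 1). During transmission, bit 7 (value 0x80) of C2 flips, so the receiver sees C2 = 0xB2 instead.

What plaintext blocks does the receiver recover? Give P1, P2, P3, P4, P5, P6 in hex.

ECB decryption: P_i = D(K, C_i).
Only C2 changed, to 0xB2. In ECB, a change in C_i affects only P_i. Decrypting the received ciphertext:
P1: D(K, 0xCB) = 0xBB.
P2: D(K, 0xB2) = 0xC2.
P3: D(K, 0xB7) = 0xC7.
P4: D(K, 0xB3) = 0xC3.
P5: D(K, 0x94) = 0xE4.
P6: D(K, 0x60) = 0x10.
Blocks that differ from the original plaintext: P2.

P1 = 0xBB, P2 = 0xC2, P3 = 0xC7, P4 = 0xC3, P5 = 0xE4, P6 = 0x10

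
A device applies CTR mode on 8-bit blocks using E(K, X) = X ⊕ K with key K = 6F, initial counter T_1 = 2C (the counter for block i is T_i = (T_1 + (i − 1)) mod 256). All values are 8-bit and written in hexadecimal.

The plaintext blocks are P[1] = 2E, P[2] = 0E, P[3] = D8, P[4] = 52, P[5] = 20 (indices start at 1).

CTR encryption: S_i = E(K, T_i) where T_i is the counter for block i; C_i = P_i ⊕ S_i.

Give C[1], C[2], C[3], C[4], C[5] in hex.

C[1] = 6D, C[2] = 4C, C[3] = 99, C[4] = 12, C[5] = 7F

C[1]: T = 2C, S = E(K, T) = 43; 2E ⊕ 43 = 6D.
C[2]: T = 2D, S = E(K, T) = 42; 0E ⊕ 42 = 4C.
C[3]: T = 2E, S = E(K, T) = 41; D8 ⊕ 41 = 99.
C[4]: T = 2F, S = E(K, T) = 40; 52 ⊕ 40 = 12.
C[5]: T = 30, S = E(K, T) = 5F; 20 ⊕ 5F = 7F.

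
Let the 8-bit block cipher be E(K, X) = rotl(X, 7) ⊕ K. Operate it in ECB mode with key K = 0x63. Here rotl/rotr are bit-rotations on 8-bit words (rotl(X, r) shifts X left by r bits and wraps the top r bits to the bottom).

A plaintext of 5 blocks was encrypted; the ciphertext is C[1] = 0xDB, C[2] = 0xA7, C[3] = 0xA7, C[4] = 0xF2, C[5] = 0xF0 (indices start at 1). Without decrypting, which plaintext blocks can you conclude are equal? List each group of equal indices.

P[2] = P[3]

ECB encrypts each block independently with the same key, so equal ciphertext blocks imply equal plaintext blocks.
C[2] = C[3] = 0xA7, so P[2] = P[3].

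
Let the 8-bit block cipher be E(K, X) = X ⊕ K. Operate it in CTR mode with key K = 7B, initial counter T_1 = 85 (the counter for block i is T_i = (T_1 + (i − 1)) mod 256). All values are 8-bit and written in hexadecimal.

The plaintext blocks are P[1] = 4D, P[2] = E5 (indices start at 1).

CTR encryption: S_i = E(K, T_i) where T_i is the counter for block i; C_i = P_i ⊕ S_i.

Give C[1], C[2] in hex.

C[1]: T = 85, S = E(K, T) = FE; 4D ⊕ FE = B3.
C[2]: T = 86, S = E(K, T) = FD; E5 ⊕ FD = 18.

C[1] = B3, C[2] = 18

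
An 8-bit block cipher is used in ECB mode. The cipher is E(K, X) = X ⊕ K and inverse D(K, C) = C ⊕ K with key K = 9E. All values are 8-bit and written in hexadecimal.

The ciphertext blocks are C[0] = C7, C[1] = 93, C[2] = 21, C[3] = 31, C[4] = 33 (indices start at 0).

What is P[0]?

ECB decryption: P_i = D(K, C_i).
P[0]: D(K, C7) = 59.

P[0] = 59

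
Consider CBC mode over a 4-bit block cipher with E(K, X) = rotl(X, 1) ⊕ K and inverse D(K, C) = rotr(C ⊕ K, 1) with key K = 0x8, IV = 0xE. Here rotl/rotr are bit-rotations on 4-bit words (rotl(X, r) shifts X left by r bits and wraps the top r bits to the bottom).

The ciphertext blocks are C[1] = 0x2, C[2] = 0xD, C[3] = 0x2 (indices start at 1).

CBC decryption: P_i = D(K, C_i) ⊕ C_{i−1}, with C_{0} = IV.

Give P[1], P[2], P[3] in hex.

P[1]: D(K, 0x2) = 0x5; 0x5 ⊕ 0xE = 0xB.
P[2]: D(K, 0xD) = 0xA; 0xA ⊕ 0x2 = 0x8.
P[3]: D(K, 0x2) = 0x5; 0x5 ⊕ 0xD = 0x8.

P[1] = 0xB, P[2] = 0x8, P[3] = 0x8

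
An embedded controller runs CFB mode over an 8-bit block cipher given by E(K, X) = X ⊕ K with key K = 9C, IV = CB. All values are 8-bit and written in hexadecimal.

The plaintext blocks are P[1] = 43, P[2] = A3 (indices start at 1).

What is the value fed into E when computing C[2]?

14

CFB encryption: C_i = P_i ⊕ E(K, C_{i−1}), with C_{0} = IV.
C[1]: E(K, CB) = 57; 43 ⊕ 57 = 14.
C[2]: E(K, 14) = 88; A3 ⊕ 88 = 2B.
So the input to E for block [2] is 14.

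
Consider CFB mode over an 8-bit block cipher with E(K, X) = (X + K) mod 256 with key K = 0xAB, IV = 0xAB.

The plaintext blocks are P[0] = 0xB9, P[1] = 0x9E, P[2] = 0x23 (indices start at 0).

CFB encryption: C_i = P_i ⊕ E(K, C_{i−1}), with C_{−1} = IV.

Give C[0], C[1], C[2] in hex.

C[0] = 0xEF, C[1] = 0x04, C[2] = 0x8C

C[0]: E(K, 0xAB) = 0x56; 0xB9 ⊕ 0x56 = 0xEF.
C[1]: E(K, 0xEF) = 0x9A; 0x9E ⊕ 0x9A = 0x04.
C[2]: E(K, 0x04) = 0xAF; 0x23 ⊕ 0xAF = 0x8C.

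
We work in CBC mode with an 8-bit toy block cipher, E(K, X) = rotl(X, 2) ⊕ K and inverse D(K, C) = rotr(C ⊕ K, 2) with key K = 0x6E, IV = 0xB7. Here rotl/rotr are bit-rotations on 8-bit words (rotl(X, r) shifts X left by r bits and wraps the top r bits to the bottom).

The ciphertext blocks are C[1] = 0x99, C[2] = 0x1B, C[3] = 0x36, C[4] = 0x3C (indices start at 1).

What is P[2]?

CBC decryption: P_i = D(K, C_i) ⊕ C_{i−1}, with C_{0} = IV.
P[2]: D(K, 0x1B) = 0x5D; 0x5D ⊕ 0x99 = 0xC4.

P[2] = 0xC4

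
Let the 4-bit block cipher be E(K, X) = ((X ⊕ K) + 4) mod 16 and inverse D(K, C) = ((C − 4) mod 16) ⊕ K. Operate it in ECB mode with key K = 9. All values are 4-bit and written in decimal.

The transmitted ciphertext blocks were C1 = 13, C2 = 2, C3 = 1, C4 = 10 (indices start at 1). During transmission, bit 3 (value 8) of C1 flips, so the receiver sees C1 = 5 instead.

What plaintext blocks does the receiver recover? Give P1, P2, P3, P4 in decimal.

P1 = 8, P2 = 7, P3 = 4, P4 = 15

ECB decryption: P_i = D(K, C_i).
Only C1 changed, to 5. In ECB, a change in C_i affects only P_i. Decrypting the received ciphertext:
P1: D(K, 5) = 8.
P2: D(K, 2) = 7.
P3: D(K, 1) = 4.
P4: D(K, 10) = 15.
Blocks that differ from the original plaintext: P1.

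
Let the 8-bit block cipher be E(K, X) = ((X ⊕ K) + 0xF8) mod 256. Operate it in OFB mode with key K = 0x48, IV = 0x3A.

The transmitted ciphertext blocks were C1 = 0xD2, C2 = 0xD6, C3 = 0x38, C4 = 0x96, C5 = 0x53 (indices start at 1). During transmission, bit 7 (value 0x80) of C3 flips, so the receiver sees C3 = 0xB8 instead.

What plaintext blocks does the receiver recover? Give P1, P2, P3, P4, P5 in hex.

OFB decryption: S_i = E(K, S_{i−1}) with S_{0} = IV; P_i = C_i ⊕ S_i.
Only C3 changed, to 0xB8. In OFB, a change in C_i flips the same bit in P_i only; the keystream is unaffected. Decrypting the received ciphertext:
P1: S = E(K, 0x3A) = 0x6A; 0xD2 ⊕ 0x6A = 0xB8.
P2: S = E(K, 0x6A) = 0x1A; 0xD6 ⊕ 0x1A = 0xCC.
P3: S = E(K, 0x1A) = 0x4A; 0xB8 ⊕ 0x4A = 0xF2.
P4: S = E(K, 0x4A) = 0xFA; 0x96 ⊕ 0xFA = 0x6C.
P5: S = E(K, 0xFA) = 0xAA; 0x53 ⊕ 0xAA = 0xF9.
Blocks that differ from the original plaintext: P3.

P1 = 0xB8, P2 = 0xCC, P3 = 0xF2, P4 = 0x6C, P5 = 0xF9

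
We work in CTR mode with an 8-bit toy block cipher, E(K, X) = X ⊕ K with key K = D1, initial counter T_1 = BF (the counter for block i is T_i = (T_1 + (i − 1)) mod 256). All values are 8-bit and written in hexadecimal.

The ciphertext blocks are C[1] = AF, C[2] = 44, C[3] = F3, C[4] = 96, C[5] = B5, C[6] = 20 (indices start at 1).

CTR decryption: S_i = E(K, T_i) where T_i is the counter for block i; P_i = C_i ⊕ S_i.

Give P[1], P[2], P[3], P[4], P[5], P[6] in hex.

P[1]: T = BF, S = E(K, T) = 6E; AF ⊕ 6E = C1.
P[2]: T = C0, S = E(K, T) = 11; 44 ⊕ 11 = 55.
P[3]: T = C1, S = E(K, T) = 10; F3 ⊕ 10 = E3.
P[4]: T = C2, S = E(K, T) = 13; 96 ⊕ 13 = 85.
P[5]: T = C3, S = E(K, T) = 12; B5 ⊕ 12 = A7.
P[6]: T = C4, S = E(K, T) = 15; 20 ⊕ 15 = 35.

P[1] = C1, P[2] = 55, P[3] = E3, P[4] = 85, P[5] = A7, P[6] = 35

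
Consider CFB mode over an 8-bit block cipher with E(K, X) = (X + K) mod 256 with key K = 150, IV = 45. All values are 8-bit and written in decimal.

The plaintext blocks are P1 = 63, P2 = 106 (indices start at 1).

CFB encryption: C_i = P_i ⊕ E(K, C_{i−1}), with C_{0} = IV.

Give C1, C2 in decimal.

C1 = 252, C2 = 248

C1: E(K, 45) = 195; 63 ⊕ 195 = 252.
C2: E(K, 252) = 146; 106 ⊕ 146 = 248.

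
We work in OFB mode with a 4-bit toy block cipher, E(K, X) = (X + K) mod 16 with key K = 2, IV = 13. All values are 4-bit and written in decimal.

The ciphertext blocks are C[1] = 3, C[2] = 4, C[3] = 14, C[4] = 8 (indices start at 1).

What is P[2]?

OFB decryption: S_i = E(K, S_{i−1}) with S_{0} = IV; P_i = C_i ⊕ S_i.
P[1]: S = E(K, 13) = 15; 3 ⊕ 15 = 12.
P[2]: S = E(K, 15) = 1; 4 ⊕ 1 = 5.

P[2] = 5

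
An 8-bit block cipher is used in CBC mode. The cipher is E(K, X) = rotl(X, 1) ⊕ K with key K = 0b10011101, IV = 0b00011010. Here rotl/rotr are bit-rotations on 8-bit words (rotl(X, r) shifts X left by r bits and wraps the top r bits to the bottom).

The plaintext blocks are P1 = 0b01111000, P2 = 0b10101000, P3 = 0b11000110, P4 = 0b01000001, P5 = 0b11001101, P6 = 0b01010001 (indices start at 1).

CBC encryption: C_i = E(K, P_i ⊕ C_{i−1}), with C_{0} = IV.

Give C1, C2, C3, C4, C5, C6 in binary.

C1 = 0b01011001, C2 = 0b01111110, C3 = 0b11101100, C4 = 0b11000110, C5 = 0b10001011, C6 = 0b00101000

C1: P1 ⊕ 0b00011010 = 0b01100010; E(K, 0b01100010) = 0b01011001.
C2: P2 ⊕ 0b01011001 = 0b11110001; E(K, 0b11110001) = 0b01111110.
C3: P3 ⊕ 0b01111110 = 0b10111000; E(K, 0b10111000) = 0b11101100.
C4: P4 ⊕ 0b11101100 = 0b10101101; E(K, 0b10101101) = 0b11000110.
C5: P5 ⊕ 0b11000110 = 0b00001011; E(K, 0b00001011) = 0b10001011.
C6: P6 ⊕ 0b10001011 = 0b11011010; E(K, 0b11011010) = 0b00101000.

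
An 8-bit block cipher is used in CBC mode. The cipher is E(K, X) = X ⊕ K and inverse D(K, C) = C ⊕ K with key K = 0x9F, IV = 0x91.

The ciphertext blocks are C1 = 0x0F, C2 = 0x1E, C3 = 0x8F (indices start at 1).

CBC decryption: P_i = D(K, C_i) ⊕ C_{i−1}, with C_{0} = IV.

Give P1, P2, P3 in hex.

P1 = 0x01, P2 = 0x8E, P3 = 0x0E

P1: D(K, 0x0F) = 0x90; 0x90 ⊕ 0x91 = 0x01.
P2: D(K, 0x1E) = 0x81; 0x81 ⊕ 0x0F = 0x8E.
P3: D(K, 0x8F) = 0x10; 0x10 ⊕ 0x1E = 0x0E.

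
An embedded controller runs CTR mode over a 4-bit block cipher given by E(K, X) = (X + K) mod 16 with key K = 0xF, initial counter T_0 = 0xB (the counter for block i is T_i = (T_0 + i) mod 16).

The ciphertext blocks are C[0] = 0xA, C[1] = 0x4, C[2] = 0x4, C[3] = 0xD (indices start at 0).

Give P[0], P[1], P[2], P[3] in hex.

P[0] = 0x0, P[1] = 0xF, P[2] = 0x8, P[3] = 0x0

CTR decryption: S_i = E(K, T_i) where T_i is the counter for block i; P_i = C_i ⊕ S_i.
P[0]: T = 0xB, S = E(K, T) = 0xA; 0xA ⊕ 0xA = 0x0.
P[1]: T = 0xC, S = E(K, T) = 0xB; 0x4 ⊕ 0xB = 0xF.
P[2]: T = 0xD, S = E(K, T) = 0xC; 0x4 ⊕ 0xC = 0x8.
P[3]: T = 0xE, S = E(K, T) = 0xD; 0xD ⊕ 0xD = 0x0.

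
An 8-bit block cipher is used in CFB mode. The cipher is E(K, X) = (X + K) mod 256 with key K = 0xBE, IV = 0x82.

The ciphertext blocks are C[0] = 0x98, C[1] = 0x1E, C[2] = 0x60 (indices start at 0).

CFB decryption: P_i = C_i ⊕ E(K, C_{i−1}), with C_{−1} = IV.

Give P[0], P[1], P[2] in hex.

P[0] = 0xD8, P[1] = 0x48, P[2] = 0xBC

P[0]: E(K, 0x82) = 0x40; 0x98 ⊕ 0x40 = 0xD8.
P[1]: E(K, 0x98) = 0x56; 0x1E ⊕ 0x56 = 0x48.
P[2]: E(K, 0x1E) = 0xDC; 0x60 ⊕ 0xDC = 0xBC.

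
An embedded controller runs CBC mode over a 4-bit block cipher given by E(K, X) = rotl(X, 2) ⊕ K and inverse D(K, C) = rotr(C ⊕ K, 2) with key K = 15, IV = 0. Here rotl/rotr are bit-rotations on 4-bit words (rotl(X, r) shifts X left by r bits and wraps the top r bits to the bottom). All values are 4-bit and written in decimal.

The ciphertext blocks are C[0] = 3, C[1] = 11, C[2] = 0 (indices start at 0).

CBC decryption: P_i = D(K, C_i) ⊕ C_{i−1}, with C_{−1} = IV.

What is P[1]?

P[1] = 2

P[1]: D(K, 11) = 1; 1 ⊕ 3 = 2.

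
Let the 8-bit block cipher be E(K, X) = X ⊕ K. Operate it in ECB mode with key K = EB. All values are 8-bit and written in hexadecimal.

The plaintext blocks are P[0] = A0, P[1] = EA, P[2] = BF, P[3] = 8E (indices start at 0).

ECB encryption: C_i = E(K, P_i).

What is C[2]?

C[2]: E(K, BF) = 54.

C[2] = 54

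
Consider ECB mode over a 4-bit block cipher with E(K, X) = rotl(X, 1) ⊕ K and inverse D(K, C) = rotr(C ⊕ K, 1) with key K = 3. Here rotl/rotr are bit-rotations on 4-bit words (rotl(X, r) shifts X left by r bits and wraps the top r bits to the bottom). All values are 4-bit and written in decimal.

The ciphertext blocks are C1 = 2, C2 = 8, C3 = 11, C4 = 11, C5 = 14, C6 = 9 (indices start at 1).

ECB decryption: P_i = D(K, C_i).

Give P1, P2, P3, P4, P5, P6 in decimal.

P1 = 8, P2 = 13, P3 = 4, P4 = 4, P5 = 14, P6 = 5

P1: D(K, 2) = 8.
P2: D(K, 8) = 13.
P3: D(K, 11) = 4.
P4: D(K, 11) = 4.
P5: D(K, 14) = 14.
P6: D(K, 9) = 5.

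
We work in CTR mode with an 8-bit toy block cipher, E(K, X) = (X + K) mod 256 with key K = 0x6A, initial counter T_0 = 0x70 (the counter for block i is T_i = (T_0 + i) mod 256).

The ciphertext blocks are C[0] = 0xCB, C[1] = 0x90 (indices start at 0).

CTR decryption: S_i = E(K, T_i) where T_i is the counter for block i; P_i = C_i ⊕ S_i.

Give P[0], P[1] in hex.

P[0]: T = 0x70, S = E(K, T) = 0xDA; 0xCB ⊕ 0xDA = 0x11.
P[1]: T = 0x71, S = E(K, T) = 0xDB; 0x90 ⊕ 0xDB = 0x4B.

P[0] = 0x11, P[1] = 0x4B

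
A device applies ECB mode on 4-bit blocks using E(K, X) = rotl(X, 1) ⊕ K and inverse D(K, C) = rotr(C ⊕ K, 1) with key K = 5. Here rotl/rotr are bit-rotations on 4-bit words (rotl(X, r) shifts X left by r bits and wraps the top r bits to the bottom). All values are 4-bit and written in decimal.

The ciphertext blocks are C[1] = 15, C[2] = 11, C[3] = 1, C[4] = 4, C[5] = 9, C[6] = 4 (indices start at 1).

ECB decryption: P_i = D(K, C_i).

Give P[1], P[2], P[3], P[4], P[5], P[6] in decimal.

P[1]: D(K, 15) = 5.
P[2]: D(K, 11) = 7.
P[3]: D(K, 1) = 2.
P[4]: D(K, 4) = 8.
P[5]: D(K, 9) = 6.
P[6]: D(K, 4) = 8.

P[1] = 5, P[2] = 7, P[3] = 2, P[4] = 8, P[5] = 6, P[6] = 8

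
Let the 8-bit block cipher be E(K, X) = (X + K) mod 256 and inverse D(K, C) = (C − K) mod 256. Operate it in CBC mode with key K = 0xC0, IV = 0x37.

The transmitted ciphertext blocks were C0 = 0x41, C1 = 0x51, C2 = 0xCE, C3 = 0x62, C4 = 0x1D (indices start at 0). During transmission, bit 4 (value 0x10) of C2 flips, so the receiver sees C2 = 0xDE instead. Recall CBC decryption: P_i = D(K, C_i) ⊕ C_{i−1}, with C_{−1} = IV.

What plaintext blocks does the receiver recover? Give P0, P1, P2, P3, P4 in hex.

Only C2 changed, to 0xDE. In CBC, a change in C_i garbles P_i and flips the same bit in P_{i+1}. Decrypting the received ciphertext:
P0: D(K, 0x41) = 0x81; 0x81 ⊕ 0x37 = 0xB6.
P1: D(K, 0x51) = 0x91; 0x91 ⊕ 0x41 = 0xD0.
P2: D(K, 0xDE) = 0x1E; 0x1E ⊕ 0x51 = 0x4F.
P3: D(K, 0x62) = 0xA2; 0xA2 ⊕ 0xDE = 0x7C.
P4: D(K, 0x1D) = 0x5D; 0x5D ⊕ 0x62 = 0x3F.
Blocks that differ from the original plaintext: P2, P3.

P0 = 0xB6, P1 = 0xD0, P2 = 0x4F, P3 = 0x7C, P4 = 0x3F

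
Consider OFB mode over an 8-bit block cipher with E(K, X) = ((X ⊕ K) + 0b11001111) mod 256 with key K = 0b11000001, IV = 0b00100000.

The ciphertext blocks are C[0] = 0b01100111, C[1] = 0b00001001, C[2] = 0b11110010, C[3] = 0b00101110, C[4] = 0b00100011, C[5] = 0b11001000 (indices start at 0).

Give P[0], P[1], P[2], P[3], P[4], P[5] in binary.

P[0] = 0b11010111, P[1] = 0b01001001, P[2] = 0b10100010, P[3] = 0b01001110, P[4] = 0b01010011, P[5] = 0b01001000

OFB decryption: S_i = E(K, S_{i−1}) with S_{−1} = IV; P_i = C_i ⊕ S_i.
P[0]: S = E(K, 0b00100000) = 0b10110000; 0b01100111 ⊕ 0b10110000 = 0b11010111.
P[1]: S = E(K, 0b10110000) = 0b01000000; 0b00001001 ⊕ 0b01000000 = 0b01001001.
P[2]: S = E(K, 0b01000000) = 0b01010000; 0b11110010 ⊕ 0b01010000 = 0b10100010.
P[3]: S = E(K, 0b01010000) = 0b01100000; 0b00101110 ⊕ 0b01100000 = 0b01001110.
P[4]: S = E(K, 0b01100000) = 0b01110000; 0b00100011 ⊕ 0b01110000 = 0b01010011.
P[5]: S = E(K, 0b01110000) = 0b10000000; 0b11001000 ⊕ 0b10000000 = 0b01001000.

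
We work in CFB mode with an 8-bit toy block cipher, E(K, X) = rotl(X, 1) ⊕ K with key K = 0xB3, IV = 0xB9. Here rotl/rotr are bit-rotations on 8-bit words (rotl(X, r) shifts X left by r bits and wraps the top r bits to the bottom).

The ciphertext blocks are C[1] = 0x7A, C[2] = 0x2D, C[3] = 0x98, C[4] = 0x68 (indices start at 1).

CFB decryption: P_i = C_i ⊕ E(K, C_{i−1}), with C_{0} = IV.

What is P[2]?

P[2]: E(K, 0x7A) = 0x47; 0x2D ⊕ 0x47 = 0x6A.

P[2] = 0x6A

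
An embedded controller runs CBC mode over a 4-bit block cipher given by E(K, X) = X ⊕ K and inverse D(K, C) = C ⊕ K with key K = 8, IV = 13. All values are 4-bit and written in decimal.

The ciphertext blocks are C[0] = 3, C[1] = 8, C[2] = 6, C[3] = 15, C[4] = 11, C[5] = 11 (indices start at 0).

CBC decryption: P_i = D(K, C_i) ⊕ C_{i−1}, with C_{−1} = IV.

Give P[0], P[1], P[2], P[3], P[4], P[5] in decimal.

P[0] = 6, P[1] = 3, P[2] = 6, P[3] = 1, P[4] = 12, P[5] = 8

P[0]: D(K, 3) = 11; 11 ⊕ 13 = 6.
P[1]: D(K, 8) = 0; 0 ⊕ 3 = 3.
P[2]: D(K, 6) = 14; 14 ⊕ 8 = 6.
P[3]: D(K, 15) = 7; 7 ⊕ 6 = 1.
P[4]: D(K, 11) = 3; 3 ⊕ 15 = 12.
P[5]: D(K, 11) = 3; 3 ⊕ 11 = 8.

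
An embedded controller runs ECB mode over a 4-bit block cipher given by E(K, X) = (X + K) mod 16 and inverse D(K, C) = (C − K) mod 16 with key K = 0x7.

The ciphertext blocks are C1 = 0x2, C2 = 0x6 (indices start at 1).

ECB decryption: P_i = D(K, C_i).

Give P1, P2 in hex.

P1 = 0xB, P2 = 0xF

P1: D(K, 0x2) = 0xB.
P2: D(K, 0x6) = 0xF.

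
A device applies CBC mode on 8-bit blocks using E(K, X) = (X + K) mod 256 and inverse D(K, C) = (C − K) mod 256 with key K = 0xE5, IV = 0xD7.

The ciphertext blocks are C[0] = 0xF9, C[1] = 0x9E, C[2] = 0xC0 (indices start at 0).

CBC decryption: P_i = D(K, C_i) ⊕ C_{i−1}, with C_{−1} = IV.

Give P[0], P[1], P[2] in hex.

P[0] = 0xC3, P[1] = 0x40, P[2] = 0x45

P[0]: D(K, 0xF9) = 0x14; 0x14 ⊕ 0xD7 = 0xC3.
P[1]: D(K, 0x9E) = 0xB9; 0xB9 ⊕ 0xF9 = 0x40.
P[2]: D(K, 0xC0) = 0xDB; 0xDB ⊕ 0x9E = 0x45.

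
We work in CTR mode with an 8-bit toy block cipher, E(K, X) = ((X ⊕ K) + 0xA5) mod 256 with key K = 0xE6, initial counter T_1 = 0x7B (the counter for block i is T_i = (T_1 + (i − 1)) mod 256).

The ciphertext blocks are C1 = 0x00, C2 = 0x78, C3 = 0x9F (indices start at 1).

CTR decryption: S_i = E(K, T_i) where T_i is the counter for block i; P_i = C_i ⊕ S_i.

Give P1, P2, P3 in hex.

P1: T = 0x7B, S = E(K, T) = 0x42; 0x00 ⊕ 0x42 = 0x42.
P2: T = 0x7C, S = E(K, T) = 0x3F; 0x78 ⊕ 0x3F = 0x47.
P3: T = 0x7D, S = E(K, T) = 0x40; 0x9F ⊕ 0x40 = 0xDF.

P1 = 0x42, P2 = 0x47, P3 = 0xDF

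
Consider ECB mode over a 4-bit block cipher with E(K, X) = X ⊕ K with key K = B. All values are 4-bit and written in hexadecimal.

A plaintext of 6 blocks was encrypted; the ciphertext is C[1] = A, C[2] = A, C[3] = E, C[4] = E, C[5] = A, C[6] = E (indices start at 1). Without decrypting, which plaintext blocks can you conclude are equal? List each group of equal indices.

P[1] = P[2] = P[5]; P[3] = P[4] = P[6]

ECB encrypts each block independently with the same key, so equal ciphertext blocks imply equal plaintext blocks.
C[1] = C[2] = C[5] = A, so P[1] = P[2] = P[5].
C[3] = C[4] = C[6] = E, so P[3] = P[4] = P[6].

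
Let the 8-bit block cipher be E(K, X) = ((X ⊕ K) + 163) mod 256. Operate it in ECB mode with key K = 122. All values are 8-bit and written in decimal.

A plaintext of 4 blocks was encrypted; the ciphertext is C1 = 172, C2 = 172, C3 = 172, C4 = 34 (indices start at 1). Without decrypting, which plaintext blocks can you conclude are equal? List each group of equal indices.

ECB encrypts each block independently with the same key, so equal ciphertext blocks imply equal plaintext blocks.
C1 = C2 = C3 = 172, so P1 = P2 = P3.

P1 = P2 = P3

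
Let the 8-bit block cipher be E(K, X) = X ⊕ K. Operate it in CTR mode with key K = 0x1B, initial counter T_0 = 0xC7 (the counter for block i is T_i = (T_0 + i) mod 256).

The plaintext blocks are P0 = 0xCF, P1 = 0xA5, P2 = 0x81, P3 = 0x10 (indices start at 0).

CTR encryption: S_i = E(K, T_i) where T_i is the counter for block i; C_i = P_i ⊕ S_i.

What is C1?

C0: T = 0xC7, S = E(K, T) = 0xDC; 0xCF ⊕ 0xDC = 0x13.
C1: T = 0xC8, S = E(K, T) = 0xD3; 0xA5 ⊕ 0xD3 = 0x76.

C1 = 0x76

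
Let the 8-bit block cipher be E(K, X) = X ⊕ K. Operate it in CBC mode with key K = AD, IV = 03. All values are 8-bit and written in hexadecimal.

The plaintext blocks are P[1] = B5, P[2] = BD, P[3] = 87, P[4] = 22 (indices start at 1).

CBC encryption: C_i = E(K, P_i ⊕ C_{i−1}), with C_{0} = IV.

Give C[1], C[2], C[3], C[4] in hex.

C[1] = 1B, C[2] = 0B, C[3] = 21, C[4] = AE

C[1]: P[1] ⊕ 03 = B6; E(K, B6) = 1B.
C[2]: P[2] ⊕ 1B = A6; E(K, A6) = 0B.
C[3]: P[3] ⊕ 0B = 8C; E(K, 8C) = 21.
C[4]: P[4] ⊕ 21 = 03; E(K, 03) = AE.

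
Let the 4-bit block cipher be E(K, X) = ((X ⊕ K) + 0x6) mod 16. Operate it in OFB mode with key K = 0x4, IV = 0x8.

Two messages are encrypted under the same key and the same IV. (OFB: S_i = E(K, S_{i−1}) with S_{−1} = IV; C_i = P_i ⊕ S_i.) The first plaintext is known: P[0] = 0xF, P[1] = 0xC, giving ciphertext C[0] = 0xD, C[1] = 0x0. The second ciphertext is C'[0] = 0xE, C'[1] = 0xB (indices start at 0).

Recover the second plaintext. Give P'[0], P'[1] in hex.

P'[0] = 0xC, P'[1] = 0x7

In OFB with a reused IV, both messages share the same keystream S_i, so C_i ⊕ C'_i = P_i ⊕ P'_i and thus P'_i = P_i ⊕ C_i ⊕ C'_i.
P'[0]: 0xF ⊕ 0xD ⊕ 0xE = 0xC.
P'[1]: 0xC ⊕ 0x0 ⊕ 0xB = 0x7.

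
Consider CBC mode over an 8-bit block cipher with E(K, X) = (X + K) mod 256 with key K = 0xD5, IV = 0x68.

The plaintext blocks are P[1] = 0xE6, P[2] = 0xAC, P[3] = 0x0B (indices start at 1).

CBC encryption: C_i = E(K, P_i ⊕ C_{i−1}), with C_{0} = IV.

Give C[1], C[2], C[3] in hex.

C[1] = 0x63, C[2] = 0xA4, C[3] = 0x84

C[1]: P[1] ⊕ 0x68 = 0x8E; E(K, 0x8E) = 0x63.
C[2]: P[2] ⊕ 0x63 = 0xCF; E(K, 0xCF) = 0xA4.
C[3]: P[3] ⊕ 0xA4 = 0xAF; E(K, 0xAF) = 0x84.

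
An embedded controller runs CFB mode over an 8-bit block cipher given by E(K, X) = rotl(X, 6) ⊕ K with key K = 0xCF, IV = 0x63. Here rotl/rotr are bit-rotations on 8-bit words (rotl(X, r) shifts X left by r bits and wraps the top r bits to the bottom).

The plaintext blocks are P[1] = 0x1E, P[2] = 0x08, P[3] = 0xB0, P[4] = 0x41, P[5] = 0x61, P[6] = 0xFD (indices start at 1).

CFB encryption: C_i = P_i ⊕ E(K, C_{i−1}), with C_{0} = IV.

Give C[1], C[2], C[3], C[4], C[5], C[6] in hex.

C[1] = 0x09, C[2] = 0x85, C[3] = 0x1E, C[4] = 0x09, C[5] = 0xEC, C[6] = 0x09

C[1]: E(K, 0x63) = 0x17; 0x1E ⊕ 0x17 = 0x09.
C[2]: E(K, 0x09) = 0x8D; 0x08 ⊕ 0x8D = 0x85.
C[3]: E(K, 0x85) = 0xAE; 0xB0 ⊕ 0xAE = 0x1E.
C[4]: E(K, 0x1E) = 0x48; 0x41 ⊕ 0x48 = 0x09.
C[5]: E(K, 0x09) = 0x8D; 0x61 ⊕ 0x8D = 0xEC.
C[6]: E(K, 0xEC) = 0xF4; 0xFD ⊕ 0xF4 = 0x09.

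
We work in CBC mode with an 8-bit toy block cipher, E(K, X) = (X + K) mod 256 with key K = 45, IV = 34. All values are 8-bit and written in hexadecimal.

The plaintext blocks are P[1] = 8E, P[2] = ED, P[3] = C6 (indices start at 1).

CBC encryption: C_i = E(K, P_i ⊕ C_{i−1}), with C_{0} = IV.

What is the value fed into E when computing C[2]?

C[1]: P[1] ⊕ 34 = BA; E(K, BA) = FF.
C[2]: P[2] ⊕ FF = 12; E(K, 12) = 57.
So the input to E for block [2] is 12.

12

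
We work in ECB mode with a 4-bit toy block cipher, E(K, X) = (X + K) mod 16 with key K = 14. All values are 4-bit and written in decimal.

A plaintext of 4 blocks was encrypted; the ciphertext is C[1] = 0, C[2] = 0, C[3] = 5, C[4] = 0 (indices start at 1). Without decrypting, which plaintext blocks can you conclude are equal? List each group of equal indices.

ECB encrypts each block independently with the same key, so equal ciphertext blocks imply equal plaintext blocks.
C[1] = C[2] = C[4] = 0, so P[1] = P[2] = P[4].

P[1] = P[2] = P[4]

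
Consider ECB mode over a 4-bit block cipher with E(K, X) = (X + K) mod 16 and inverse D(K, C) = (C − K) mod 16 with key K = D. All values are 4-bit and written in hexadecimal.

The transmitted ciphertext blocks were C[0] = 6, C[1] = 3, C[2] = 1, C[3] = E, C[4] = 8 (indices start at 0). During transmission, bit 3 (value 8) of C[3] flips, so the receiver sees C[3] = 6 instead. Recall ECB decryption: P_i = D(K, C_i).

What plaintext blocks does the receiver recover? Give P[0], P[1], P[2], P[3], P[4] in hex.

P[0] = 9, P[1] = 6, P[2] = 4, P[3] = 9, P[4] = B

Only C[3] changed, to 6. In ECB, a change in C_i affects only P_i. Decrypting the received ciphertext:
P[0]: D(K, 6) = 9.
P[1]: D(K, 3) = 6.
P[2]: D(K, 1) = 4.
P[3]: D(K, 6) = 9.
P[4]: D(K, 8) = B.
Blocks that differ from the original plaintext: P[3].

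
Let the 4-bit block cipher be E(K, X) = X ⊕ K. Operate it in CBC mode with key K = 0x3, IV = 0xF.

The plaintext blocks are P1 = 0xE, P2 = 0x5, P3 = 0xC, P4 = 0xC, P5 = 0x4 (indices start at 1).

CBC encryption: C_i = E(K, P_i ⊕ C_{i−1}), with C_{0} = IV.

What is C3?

C1: P1 ⊕ 0xF = 0x1; E(K, 0x1) = 0x2.
C2: P2 ⊕ 0x2 = 0x7; E(K, 0x7) = 0x4.
C3: P3 ⊕ 0x4 = 0x8; E(K, 0x8) = 0xB.

C3 = 0xB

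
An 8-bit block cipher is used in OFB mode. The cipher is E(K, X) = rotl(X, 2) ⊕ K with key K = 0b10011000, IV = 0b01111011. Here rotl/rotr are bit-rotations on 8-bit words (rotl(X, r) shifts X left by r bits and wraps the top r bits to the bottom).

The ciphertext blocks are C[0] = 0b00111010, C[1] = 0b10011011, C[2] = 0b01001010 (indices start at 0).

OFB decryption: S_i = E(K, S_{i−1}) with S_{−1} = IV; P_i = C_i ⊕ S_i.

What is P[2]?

P[2] = 0b11100111

P[0]: S = E(K, 0b01111011) = 0b01110101; 0b00111010 ⊕ 0b01110101 = 0b01001111.
P[1]: S = E(K, 0b01110101) = 0b01001101; 0b10011011 ⊕ 0b01001101 = 0b11010110.
P[2]: S = E(K, 0b01001101) = 0b10101101; 0b01001010 ⊕ 0b10101101 = 0b11100111.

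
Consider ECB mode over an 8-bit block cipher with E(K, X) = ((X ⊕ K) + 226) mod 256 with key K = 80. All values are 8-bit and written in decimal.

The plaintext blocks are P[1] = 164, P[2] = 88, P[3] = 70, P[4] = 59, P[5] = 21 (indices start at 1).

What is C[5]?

ECB encryption: C_i = E(K, P_i).
C[5]: E(K, 21) = 39.

C[5] = 39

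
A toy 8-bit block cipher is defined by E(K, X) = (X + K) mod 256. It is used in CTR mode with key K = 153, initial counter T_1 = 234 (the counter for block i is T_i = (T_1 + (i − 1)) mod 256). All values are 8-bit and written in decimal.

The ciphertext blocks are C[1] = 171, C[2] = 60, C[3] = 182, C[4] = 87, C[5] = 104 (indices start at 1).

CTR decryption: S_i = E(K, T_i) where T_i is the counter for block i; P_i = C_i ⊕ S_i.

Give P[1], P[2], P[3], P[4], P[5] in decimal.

P[1] = 40, P[2] = 184, P[3] = 51, P[4] = 209, P[5] = 239

P[1]: T = 234, S = E(K, T) = 131; 171 ⊕ 131 = 40.
P[2]: T = 235, S = E(K, T) = 132; 60 ⊕ 132 = 184.
P[3]: T = 236, S = E(K, T) = 133; 182 ⊕ 133 = 51.
P[4]: T = 237, S = E(K, T) = 134; 87 ⊕ 134 = 209.
P[5]: T = 238, S = E(K, T) = 135; 104 ⊕ 135 = 239.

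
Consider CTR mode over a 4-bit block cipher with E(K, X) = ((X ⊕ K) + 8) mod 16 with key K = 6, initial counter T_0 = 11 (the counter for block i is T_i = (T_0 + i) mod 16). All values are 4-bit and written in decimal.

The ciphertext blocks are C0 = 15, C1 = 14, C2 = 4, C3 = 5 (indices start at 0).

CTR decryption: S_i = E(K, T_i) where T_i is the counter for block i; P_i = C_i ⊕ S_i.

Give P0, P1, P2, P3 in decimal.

P0: T = 11, S = E(K, T) = 5; 15 ⊕ 5 = 10.
P1: T = 12, S = E(K, T) = 2; 14 ⊕ 2 = 12.
P2: T = 13, S = E(K, T) = 3; 4 ⊕ 3 = 7.
P3: T = 14, S = E(K, T) = 0; 5 ⊕ 0 = 5.

P0 = 10, P1 = 12, P2 = 7, P3 = 5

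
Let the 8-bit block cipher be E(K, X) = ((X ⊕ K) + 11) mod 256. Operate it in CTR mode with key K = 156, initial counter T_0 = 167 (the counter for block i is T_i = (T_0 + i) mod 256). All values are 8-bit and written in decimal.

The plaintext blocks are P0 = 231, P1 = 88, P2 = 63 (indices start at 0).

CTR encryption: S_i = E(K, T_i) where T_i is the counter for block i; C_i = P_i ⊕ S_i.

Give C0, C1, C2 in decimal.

C0: T = 167, S = E(K, T) = 70; 231 ⊕ 70 = 161.
C1: T = 168, S = E(K, T) = 63; 88 ⊕ 63 = 103.
C2: T = 169, S = E(K, T) = 64; 63 ⊕ 64 = 127.

C0 = 161, C1 = 103, C2 = 127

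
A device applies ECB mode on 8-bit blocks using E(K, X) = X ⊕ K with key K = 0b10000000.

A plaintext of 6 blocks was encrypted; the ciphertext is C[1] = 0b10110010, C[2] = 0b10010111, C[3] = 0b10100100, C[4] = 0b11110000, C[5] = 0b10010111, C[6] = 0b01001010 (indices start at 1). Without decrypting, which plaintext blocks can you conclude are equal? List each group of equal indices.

ECB encrypts each block independently with the same key, so equal ciphertext blocks imply equal plaintext blocks.
C[2] = C[5] = 0b10010111, so P[2] = P[5].

P[2] = P[5]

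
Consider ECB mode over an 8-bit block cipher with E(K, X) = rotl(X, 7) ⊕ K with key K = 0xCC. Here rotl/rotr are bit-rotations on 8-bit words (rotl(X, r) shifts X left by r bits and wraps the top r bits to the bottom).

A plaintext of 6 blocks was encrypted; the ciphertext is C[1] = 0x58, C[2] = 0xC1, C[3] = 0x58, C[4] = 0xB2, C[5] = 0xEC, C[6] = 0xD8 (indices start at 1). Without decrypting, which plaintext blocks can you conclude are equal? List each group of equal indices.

ECB encrypts each block independently with the same key, so equal ciphertext blocks imply equal plaintext blocks.
C[1] = C[3] = 0x58, so P[1] = P[3].

P[1] = P[3]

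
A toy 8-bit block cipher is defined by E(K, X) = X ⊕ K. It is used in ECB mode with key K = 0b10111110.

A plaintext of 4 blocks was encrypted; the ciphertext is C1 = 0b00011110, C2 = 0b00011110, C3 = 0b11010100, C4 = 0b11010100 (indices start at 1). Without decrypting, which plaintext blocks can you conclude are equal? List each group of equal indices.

P1 = P2; P3 = P4

ECB encrypts each block independently with the same key, so equal ciphertext blocks imply equal plaintext blocks.
C1 = C2 = 0b00011110, so P1 = P2.
C3 = C4 = 0b11010100, so P3 = P4.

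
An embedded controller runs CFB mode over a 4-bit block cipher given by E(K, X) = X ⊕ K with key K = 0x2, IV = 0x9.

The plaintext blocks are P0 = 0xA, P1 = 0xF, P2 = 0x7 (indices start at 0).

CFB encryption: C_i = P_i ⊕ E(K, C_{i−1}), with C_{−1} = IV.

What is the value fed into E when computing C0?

C0: E(K, 0x9) = 0xB; 0xA ⊕ 0xB = 0x1.
So the input to E for block 0 is 0x9.

0x9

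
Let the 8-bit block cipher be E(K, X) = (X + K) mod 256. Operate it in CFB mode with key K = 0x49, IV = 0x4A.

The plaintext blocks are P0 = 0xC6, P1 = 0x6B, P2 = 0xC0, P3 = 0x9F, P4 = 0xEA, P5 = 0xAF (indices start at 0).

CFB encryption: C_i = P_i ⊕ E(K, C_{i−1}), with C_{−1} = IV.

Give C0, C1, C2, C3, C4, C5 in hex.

C0: E(K, 0x4A) = 0x93; 0xC6 ⊕ 0x93 = 0x55.
C1: E(K, 0x55) = 0x9E; 0x6B ⊕ 0x9E = 0xF5.
C2: E(K, 0xF5) = 0x3E; 0xC0 ⊕ 0x3E = 0xFE.
C3: E(K, 0xFE) = 0x47; 0x9F ⊕ 0x47 = 0xD8.
C4: E(K, 0xD8) = 0x21; 0xEA ⊕ 0x21 = 0xCB.
C5: E(K, 0xCB) = 0x14; 0xAF ⊕ 0x14 = 0xBB.

C0 = 0x55, C1 = 0xF5, C2 = 0xFE, C3 = 0xD8, C4 = 0xCB, C5 = 0xBB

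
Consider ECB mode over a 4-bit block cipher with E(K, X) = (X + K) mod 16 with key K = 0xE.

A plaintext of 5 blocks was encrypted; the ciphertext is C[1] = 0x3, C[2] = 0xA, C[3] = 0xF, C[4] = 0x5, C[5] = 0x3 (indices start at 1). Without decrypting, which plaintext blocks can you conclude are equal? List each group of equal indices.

ECB encrypts each block independently with the same key, so equal ciphertext blocks imply equal plaintext blocks.
C[1] = C[5] = 0x3, so P[1] = P[5].

P[1] = P[5]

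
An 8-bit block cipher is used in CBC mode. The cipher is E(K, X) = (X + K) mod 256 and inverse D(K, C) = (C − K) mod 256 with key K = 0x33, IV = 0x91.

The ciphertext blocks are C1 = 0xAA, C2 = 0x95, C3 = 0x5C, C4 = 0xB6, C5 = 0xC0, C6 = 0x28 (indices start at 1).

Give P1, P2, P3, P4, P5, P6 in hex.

P1 = 0xE6, P2 = 0xC8, P3 = 0xBC, P4 = 0xDF, P5 = 0x3B, P6 = 0x35

CBC decryption: P_i = D(K, C_i) ⊕ C_{i−1}, with C_{0} = IV.
P1: D(K, 0xAA) = 0x77; 0x77 ⊕ 0x91 = 0xE6.
P2: D(K, 0x95) = 0x62; 0x62 ⊕ 0xAA = 0xC8.
P3: D(K, 0x5C) = 0x29; 0x29 ⊕ 0x95 = 0xBC.
P4: D(K, 0xB6) = 0x83; 0x83 ⊕ 0x5C = 0xDF.
P5: D(K, 0xC0) = 0x8D; 0x8D ⊕ 0xB6 = 0x3B.
P6: D(K, 0x28) = 0xF5; 0xF5 ⊕ 0xC0 = 0x35.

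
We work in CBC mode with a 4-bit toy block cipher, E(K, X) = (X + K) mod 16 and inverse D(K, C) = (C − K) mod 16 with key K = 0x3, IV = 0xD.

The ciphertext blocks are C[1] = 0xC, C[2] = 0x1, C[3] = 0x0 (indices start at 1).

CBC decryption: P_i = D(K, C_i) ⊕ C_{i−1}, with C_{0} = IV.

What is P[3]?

P[3]: D(K, 0x0) = 0xD; 0xD ⊕ 0x1 = 0xC.

P[3] = 0xC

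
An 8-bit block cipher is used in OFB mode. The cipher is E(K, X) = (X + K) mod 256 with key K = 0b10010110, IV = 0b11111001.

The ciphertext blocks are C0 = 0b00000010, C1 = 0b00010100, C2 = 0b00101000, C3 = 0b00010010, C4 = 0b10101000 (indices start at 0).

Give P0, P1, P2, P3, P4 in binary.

OFB decryption: S_i = E(K, S_{i−1}) with S_{−1} = IV; P_i = C_i ⊕ S_i.
P0: S = E(K, 0b11111001) = 0b10001111; 0b00000010 ⊕ 0b10001111 = 0b10001101.
P1: S = E(K, 0b10001111) = 0b00100101; 0b00010100 ⊕ 0b00100101 = 0b00110001.
P2: S = E(K, 0b00100101) = 0b10111011; 0b00101000 ⊕ 0b10111011 = 0b10010011.
P3: S = E(K, 0b10111011) = 0b01010001; 0b00010010 ⊕ 0b01010001 = 0b01000011.
P4: S = E(K, 0b01010001) = 0b11100111; 0b10101000 ⊕ 0b11100111 = 0b01001111.

P0 = 0b10001101, P1 = 0b00110001, P2 = 0b10010011, P3 = 0b01000011, P4 = 0b01001111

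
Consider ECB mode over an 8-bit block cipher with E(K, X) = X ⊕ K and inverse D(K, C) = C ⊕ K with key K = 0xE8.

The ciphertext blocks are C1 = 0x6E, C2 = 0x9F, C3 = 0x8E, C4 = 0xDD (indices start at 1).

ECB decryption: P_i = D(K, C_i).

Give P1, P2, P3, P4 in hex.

P1: D(K, 0x6E) = 0x86.
P2: D(K, 0x9F) = 0x77.
P3: D(K, 0x8E) = 0x66.
P4: D(K, 0xDD) = 0x35.

P1 = 0x86, P2 = 0x77, P3 = 0x66, P4 = 0x35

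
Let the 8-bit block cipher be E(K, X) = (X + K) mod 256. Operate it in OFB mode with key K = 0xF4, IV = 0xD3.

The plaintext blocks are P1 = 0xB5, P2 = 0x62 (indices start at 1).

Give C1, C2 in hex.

C1 = 0x72, C2 = 0xD9

OFB encryption: S_i = E(K, S_{i−1}) with S_{0} = IV; C_i = P_i ⊕ S_i.
C1: S = E(K, 0xD3) = 0xC7; 0xB5 ⊕ 0xC7 = 0x72.
C2: S = E(K, 0xC7) = 0xBB; 0x62 ⊕ 0xBB = 0xD9.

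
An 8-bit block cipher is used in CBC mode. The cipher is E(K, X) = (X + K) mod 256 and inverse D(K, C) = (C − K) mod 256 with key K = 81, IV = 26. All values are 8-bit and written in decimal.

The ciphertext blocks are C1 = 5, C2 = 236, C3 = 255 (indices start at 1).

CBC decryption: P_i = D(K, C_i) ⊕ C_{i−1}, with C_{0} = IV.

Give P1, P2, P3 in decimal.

P1 = 174, P2 = 158, P3 = 66

P1: D(K, 5) = 180; 180 ⊕ 26 = 174.
P2: D(K, 236) = 155; 155 ⊕ 5 = 158.
P3: D(K, 255) = 174; 174 ⊕ 236 = 66.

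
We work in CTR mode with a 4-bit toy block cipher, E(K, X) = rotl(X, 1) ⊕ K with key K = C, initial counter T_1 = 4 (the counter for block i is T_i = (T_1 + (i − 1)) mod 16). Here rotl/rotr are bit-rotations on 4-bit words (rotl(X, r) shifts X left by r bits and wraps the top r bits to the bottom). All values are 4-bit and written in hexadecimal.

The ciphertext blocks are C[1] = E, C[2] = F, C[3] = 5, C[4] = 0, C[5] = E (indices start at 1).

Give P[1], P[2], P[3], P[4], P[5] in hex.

P[1] = A, P[2] = 9, P[3] = 5, P[4] = 2, P[5] = 3

CTR decryption: S_i = E(K, T_i) where T_i is the counter for block i; P_i = C_i ⊕ S_i.
P[1]: T = 4, S = E(K, T) = 4; E ⊕ 4 = A.
P[2]: T = 5, S = E(K, T) = 6; F ⊕ 6 = 9.
P[3]: T = 6, S = E(K, T) = 0; 5 ⊕ 0 = 5.
P[4]: T = 7, S = E(K, T) = 2; 0 ⊕ 2 = 2.
P[5]: T = 8, S = E(K, T) = D; E ⊕ D = 3.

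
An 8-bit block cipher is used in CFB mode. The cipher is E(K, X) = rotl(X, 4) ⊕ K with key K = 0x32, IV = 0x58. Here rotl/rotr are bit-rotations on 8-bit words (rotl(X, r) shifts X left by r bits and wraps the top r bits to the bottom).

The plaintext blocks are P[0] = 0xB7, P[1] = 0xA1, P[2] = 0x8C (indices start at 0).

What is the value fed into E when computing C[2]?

0x93

CFB encryption: C_i = P_i ⊕ E(K, C_{i−1}), with C_{−1} = IV.
C[0]: E(K, 0x58) = 0xB7; 0xB7 ⊕ 0xB7 = 0x00.
C[1]: E(K, 0x00) = 0x32; 0xA1 ⊕ 0x32 = 0x93.
C[2]: E(K, 0x93) = 0x0B; 0x8C ⊕ 0x0B = 0x87.
So the input to E for block [2] is 0x93.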